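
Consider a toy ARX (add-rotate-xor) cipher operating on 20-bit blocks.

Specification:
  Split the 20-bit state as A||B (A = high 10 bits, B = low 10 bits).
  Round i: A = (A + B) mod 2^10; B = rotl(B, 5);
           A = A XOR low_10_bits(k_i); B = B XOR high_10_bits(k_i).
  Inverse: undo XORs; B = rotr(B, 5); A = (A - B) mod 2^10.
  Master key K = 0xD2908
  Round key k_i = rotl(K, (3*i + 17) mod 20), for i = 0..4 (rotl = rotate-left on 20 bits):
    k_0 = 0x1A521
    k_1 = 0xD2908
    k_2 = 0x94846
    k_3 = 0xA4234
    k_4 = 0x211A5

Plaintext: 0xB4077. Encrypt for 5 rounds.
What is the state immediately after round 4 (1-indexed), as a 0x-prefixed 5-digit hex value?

s_0 = plaintext = 0xB4077
s_1 = Round(s_0, k_0) = 0x99A8A
s_2 = Round(s_1, k_1) = 0x7E21E
s_3 = Round(s_2, k_2) = 0x14182
s_4 = Round(s_3, k_3) = 0xF9ADC
s_5 = Round(s_4, k_4) = 0xD9F12

0xF9ADC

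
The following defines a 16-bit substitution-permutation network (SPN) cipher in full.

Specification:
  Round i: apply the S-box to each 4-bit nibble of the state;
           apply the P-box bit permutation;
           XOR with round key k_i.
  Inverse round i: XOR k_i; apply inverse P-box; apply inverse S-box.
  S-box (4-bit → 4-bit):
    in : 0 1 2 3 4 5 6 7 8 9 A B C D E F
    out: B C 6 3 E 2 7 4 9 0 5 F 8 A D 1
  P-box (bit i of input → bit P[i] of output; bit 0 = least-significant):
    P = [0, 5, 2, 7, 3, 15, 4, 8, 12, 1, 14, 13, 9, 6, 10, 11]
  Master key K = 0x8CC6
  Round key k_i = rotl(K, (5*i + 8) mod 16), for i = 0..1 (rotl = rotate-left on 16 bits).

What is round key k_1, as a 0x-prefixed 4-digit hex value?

K = 0x8CC6
k_0 = rotl(K, (5*0+8) mod 16) = rotl(K, 8) = 0xC68C
k_1 = rotl(K, (5*1+8) mod 16) = rotl(K, 13) = 0xD198

0xD198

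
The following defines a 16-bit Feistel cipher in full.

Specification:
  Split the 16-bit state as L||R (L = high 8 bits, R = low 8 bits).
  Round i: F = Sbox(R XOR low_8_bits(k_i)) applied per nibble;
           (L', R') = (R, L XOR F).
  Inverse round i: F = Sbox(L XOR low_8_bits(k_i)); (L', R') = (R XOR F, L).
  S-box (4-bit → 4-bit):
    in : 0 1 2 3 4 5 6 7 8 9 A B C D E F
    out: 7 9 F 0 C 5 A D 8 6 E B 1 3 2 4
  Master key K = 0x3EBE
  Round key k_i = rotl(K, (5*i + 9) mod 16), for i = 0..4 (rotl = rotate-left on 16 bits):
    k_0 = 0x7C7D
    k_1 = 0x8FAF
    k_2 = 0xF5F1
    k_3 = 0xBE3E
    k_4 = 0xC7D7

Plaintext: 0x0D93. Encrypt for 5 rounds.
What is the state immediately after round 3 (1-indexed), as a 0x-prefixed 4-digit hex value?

s_0 = plaintext = 0x0D93
s_1 = Round(s_0, k_0) = 0x932F
s_2 = Round(s_1, k_1) = 0x2F14
s_3 = Round(s_2, k_2) = 0x140A
s_4 = Round(s_3, k_3) = 0x0A18
s_5 = Round(s_4, k_4) = 0x181E

0x140A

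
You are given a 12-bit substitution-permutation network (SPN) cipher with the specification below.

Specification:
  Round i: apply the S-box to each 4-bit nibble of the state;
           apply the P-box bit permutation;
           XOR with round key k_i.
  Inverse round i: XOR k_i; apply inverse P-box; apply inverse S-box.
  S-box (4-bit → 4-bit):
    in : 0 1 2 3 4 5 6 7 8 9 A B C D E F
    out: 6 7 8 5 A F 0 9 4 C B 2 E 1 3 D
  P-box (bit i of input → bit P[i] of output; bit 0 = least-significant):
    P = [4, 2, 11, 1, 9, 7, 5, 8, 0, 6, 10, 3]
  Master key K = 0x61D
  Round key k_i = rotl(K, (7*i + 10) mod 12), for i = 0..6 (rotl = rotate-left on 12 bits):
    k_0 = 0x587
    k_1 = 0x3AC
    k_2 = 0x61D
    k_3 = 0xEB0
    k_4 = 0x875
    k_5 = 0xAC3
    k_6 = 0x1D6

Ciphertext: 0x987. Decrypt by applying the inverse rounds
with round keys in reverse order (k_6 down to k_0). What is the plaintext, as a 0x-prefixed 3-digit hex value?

0xAD5

s_0 = ciphertext = 0x987
s_1 = InvRound(s_0, k_6) = 0xE63
s_2 = InvRound(s_1, k_5) = 0x806
s_3 = InvRound(s_2, k_4) = 0xE87
s_4 = InvRound(s_3, k_3) = 0xD8A
s_5 = InvRound(s_4, k_2) = 0xDA5
s_6 = InvRound(s_5, k_1) = 0xFD8
s_7 = InvRound(s_6, k_0) = 0xAD5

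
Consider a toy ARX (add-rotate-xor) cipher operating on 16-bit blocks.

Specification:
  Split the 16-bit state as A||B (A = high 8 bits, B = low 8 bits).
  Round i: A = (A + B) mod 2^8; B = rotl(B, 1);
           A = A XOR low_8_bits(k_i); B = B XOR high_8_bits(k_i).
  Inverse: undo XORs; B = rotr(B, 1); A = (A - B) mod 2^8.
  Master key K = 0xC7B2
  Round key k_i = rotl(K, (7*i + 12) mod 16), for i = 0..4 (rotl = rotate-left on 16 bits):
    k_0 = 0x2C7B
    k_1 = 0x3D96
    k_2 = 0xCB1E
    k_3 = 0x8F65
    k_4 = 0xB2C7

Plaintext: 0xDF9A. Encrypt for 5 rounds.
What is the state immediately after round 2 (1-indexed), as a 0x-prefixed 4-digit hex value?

s_0 = plaintext = 0xDF9A
s_1 = Round(s_0, k_0) = 0x0219
s_2 = Round(s_1, k_1) = 0x8D0F
s_3 = Round(s_2, k_2) = 0x82D5
s_4 = Round(s_3, k_3) = 0x3224
s_5 = Round(s_4, k_4) = 0x91FA

0x8D0F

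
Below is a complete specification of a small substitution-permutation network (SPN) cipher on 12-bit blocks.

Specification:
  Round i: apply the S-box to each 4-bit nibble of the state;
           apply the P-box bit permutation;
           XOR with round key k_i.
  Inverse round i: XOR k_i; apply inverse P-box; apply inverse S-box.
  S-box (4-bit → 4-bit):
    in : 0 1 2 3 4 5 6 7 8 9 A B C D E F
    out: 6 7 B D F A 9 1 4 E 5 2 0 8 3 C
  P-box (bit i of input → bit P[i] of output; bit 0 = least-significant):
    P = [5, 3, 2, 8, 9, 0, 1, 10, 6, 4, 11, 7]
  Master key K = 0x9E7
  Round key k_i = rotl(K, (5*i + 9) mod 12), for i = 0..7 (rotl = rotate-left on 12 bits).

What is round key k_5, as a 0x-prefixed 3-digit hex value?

K = 0x9E7
k_0 = rotl(K, (5*0+9) mod 12) = rotl(K, 9) = 0xF3C
k_1 = rotl(K, (5*1+9) mod 12) = rotl(K, 2) = 0x79E
k_2 = rotl(K, (5*2+9) mod 12) = rotl(K, 7) = 0x3CF
k_3 = rotl(K, (5*3+9) mod 12) = rotl(K, 0) = 0x9E7
k_4 = rotl(K, (5*4+9) mod 12) = rotl(K, 5) = 0xCF3
k_5 = rotl(K, (5*5+9) mod 12) = rotl(K, 10) = 0xE79

0xE79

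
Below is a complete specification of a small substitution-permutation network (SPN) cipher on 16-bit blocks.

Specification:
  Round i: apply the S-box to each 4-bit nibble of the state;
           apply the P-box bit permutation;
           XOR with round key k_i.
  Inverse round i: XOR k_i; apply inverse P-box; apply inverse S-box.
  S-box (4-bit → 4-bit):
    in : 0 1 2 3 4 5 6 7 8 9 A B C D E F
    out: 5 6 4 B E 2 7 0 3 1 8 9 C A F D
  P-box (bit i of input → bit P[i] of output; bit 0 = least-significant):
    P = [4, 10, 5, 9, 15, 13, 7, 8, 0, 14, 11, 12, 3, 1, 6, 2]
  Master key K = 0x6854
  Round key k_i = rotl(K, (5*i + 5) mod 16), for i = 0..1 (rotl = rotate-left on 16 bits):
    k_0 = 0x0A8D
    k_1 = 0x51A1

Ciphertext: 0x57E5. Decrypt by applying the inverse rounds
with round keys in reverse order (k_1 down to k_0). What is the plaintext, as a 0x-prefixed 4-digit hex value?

0x21F6

s_0 = ciphertext = 0x57E5
s_1 = InvRound(s_0, k_1) = 0xC77D
s_2 = InvRound(s_1, k_0) = 0x21F6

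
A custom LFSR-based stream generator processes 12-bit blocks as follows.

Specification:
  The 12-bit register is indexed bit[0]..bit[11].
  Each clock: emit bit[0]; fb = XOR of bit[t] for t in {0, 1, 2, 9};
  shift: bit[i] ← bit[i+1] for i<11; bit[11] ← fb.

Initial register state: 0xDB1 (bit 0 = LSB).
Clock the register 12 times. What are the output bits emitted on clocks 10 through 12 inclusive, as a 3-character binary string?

reg_0 = 0xDB1
clock 1: out=1, reg = 0xED8
clock 2: out=0, reg = 0xF6C
clock 3: out=0, reg = 0x7B6
clock 4: out=0, reg = 0xBDB
clock 5: out=1, reg = 0xDED
clock 6: out=1, reg = 0x6F6
clock 7: out=0, reg = 0xB7B
clock 8: out=1, reg = 0xDBD
clock 9: out=1, reg = 0x6DE
clock 10: out=0, reg = 0xB6F
clock 11: out=1, reg = 0x5B7
clock 12: out=1, reg = 0xADB

011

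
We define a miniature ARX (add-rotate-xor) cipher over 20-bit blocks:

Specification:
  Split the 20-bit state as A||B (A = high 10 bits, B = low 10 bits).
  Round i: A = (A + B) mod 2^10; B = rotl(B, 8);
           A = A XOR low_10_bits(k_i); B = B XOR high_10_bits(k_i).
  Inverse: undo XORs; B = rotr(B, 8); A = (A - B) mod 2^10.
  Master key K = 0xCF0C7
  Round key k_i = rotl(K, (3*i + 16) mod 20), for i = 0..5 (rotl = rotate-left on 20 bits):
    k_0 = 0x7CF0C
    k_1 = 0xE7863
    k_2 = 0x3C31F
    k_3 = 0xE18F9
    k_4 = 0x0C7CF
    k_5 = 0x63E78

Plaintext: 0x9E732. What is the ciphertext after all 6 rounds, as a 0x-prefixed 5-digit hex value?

s_0 = plaintext = 0x9E732
s_1 = Round(s_0, k_0) = 0xA9F3F
s_2 = Round(s_1, k_1) = 0x61451
s_3 = Round(s_2, k_2) = 0xB25E4
s_4 = Round(s_3, k_3) = 0x153FF
s_5 = Round(s_4, k_4) = 0xE73CE
s_6 = Round(s_5, k_5) = 0x44B7C

0x44B7C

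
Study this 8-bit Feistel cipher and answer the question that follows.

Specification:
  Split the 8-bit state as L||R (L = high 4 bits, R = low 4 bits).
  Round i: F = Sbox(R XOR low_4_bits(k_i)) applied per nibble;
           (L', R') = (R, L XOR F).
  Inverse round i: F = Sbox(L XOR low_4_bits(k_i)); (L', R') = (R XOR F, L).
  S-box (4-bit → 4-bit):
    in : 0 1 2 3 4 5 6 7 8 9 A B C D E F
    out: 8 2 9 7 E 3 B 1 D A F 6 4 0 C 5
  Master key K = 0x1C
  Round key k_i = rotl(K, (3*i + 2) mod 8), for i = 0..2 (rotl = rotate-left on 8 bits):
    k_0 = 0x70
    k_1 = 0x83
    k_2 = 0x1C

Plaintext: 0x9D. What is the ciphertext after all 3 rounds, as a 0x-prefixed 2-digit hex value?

s_0 = plaintext = 0x9D
s_1 = Round(s_0, k_0) = 0xD9
s_2 = Round(s_1, k_1) = 0x92
s_3 = Round(s_2, k_2) = 0x25

0x25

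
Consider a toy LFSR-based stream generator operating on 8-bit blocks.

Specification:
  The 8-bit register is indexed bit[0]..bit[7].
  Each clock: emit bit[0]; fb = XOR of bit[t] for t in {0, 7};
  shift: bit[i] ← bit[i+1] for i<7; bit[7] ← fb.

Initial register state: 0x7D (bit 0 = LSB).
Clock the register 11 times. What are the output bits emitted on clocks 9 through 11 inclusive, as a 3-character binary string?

110

reg_0 = 0x7D
clock 1: out=1, reg = 0xBE
clock 2: out=0, reg = 0xDF
clock 3: out=1, reg = 0x6F
clock 4: out=1, reg = 0xB7
clock 5: out=1, reg = 0x5B
clock 6: out=1, reg = 0xAD
clock 7: out=1, reg = 0x56
clock 8: out=0, reg = 0x2B
clock 9: out=1, reg = 0x95
clock 10: out=1, reg = 0x4A
clock 11: out=0, reg = 0x25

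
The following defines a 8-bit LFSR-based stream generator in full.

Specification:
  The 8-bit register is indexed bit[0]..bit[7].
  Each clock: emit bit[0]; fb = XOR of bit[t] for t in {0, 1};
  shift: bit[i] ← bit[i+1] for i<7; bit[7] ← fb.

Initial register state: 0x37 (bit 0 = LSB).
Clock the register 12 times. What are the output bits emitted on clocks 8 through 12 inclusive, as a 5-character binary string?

reg_0 = 0x37
clock 1: out=1, reg = 0x1B
clock 2: out=1, reg = 0x0D
clock 3: out=1, reg = 0x86
clock 4: out=0, reg = 0xC3
clock 5: out=1, reg = 0x61
clock 6: out=1, reg = 0xB0
clock 7: out=0, reg = 0x58
clock 8: out=0, reg = 0x2C
clock 9: out=0, reg = 0x16
clock 10: out=0, reg = 0x8B
clock 11: out=1, reg = 0x45
clock 12: out=1, reg = 0xA2

00011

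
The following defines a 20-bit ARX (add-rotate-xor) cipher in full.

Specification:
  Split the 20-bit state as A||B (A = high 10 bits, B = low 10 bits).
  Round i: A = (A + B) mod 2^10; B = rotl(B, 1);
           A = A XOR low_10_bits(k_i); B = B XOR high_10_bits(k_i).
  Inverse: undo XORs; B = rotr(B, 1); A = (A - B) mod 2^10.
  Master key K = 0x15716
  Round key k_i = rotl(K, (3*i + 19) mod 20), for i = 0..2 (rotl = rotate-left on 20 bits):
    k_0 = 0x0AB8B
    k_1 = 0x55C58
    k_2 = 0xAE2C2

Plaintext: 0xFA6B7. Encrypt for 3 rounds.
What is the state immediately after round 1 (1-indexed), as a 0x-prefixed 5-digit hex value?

s_0 = plaintext = 0xFA6B7
s_1 = Round(s_0, k_0) = 0x4AD45
s_2 = Round(s_1, k_1) = 0x8A3DD
s_3 = Round(s_2, k_2) = 0x31D03

0x4AD45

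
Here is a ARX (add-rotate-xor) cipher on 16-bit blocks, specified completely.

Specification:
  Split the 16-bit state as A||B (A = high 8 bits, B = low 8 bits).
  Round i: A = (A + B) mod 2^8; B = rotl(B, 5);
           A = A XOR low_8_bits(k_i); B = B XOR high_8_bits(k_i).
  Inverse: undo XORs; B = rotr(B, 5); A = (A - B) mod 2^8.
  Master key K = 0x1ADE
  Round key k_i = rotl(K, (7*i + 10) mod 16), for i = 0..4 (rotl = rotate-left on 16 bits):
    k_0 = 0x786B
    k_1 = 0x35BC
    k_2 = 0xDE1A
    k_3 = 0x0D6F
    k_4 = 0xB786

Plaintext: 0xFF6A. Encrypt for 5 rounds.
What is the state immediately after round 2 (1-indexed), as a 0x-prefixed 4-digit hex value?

0x8B93

s_0 = plaintext = 0xFF6A
s_1 = Round(s_0, k_0) = 0x0235
s_2 = Round(s_1, k_1) = 0x8B93
s_3 = Round(s_2, k_2) = 0x04AC
s_4 = Round(s_3, k_3) = 0xDF98
s_5 = Round(s_4, k_4) = 0xF1A4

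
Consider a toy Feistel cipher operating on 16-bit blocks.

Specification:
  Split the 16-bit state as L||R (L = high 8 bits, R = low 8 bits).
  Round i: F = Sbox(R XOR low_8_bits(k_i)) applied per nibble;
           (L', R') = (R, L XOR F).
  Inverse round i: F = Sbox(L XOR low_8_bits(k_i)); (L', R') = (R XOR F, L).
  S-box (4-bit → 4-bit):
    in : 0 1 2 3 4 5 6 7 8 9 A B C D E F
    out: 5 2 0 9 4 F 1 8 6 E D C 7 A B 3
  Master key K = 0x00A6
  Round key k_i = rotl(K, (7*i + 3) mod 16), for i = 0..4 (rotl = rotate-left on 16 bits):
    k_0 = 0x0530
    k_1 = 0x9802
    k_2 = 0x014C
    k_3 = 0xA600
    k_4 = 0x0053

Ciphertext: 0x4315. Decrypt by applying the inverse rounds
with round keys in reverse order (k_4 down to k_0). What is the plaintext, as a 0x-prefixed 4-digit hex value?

0x9275

s_0 = ciphertext = 0x4315
s_1 = InvRound(s_0, k_4) = 0x3043
s_2 = InvRound(s_1, k_3) = 0xD630
s_3 = InvRound(s_2, k_2) = 0xDDD6
s_4 = InvRound(s_3, k_1) = 0x75DD
s_5 = InvRound(s_4, k_0) = 0x9275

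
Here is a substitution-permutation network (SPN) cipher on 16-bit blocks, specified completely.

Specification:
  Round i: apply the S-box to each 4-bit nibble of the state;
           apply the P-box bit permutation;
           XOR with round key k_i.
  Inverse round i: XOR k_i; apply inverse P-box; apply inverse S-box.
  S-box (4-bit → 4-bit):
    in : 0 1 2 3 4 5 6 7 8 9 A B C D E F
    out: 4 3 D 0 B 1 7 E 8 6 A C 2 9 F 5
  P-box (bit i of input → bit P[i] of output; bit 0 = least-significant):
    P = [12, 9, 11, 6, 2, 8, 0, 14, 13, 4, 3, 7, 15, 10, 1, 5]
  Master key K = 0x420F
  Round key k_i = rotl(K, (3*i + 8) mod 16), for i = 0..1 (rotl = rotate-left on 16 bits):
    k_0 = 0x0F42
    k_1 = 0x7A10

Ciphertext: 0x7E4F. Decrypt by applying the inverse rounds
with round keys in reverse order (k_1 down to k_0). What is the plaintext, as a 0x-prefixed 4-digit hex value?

0xE731

s_0 = ciphertext = 0x7E4F
s_1 = InvRound(s_0, k_1) = 0x99F8
s_2 = InvRound(s_1, k_0) = 0xE731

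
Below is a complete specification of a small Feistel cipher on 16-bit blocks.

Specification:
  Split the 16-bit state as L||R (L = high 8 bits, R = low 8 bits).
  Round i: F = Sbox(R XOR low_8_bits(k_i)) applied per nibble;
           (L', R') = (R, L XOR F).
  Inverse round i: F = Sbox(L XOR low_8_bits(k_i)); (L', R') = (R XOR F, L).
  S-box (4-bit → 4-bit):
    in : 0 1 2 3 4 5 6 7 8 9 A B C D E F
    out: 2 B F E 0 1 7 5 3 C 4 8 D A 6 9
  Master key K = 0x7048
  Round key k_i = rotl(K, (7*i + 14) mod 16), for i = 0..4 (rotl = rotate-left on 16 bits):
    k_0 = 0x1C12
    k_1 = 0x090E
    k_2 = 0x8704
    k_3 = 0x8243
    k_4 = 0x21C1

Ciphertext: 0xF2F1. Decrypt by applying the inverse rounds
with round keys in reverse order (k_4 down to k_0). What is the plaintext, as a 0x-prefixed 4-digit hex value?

s_0 = ciphertext = 0xF2F1
s_1 = InvRound(s_0, k_4) = 0x1FF2
s_2 = InvRound(s_1, k_3) = 0xEF1F
s_3 = InvRound(s_2, k_2) = 0x77EF
s_4 = InvRound(s_3, k_1) = 0xB377
s_5 = InvRound(s_4, k_0) = 0x3CB3

0x3CB3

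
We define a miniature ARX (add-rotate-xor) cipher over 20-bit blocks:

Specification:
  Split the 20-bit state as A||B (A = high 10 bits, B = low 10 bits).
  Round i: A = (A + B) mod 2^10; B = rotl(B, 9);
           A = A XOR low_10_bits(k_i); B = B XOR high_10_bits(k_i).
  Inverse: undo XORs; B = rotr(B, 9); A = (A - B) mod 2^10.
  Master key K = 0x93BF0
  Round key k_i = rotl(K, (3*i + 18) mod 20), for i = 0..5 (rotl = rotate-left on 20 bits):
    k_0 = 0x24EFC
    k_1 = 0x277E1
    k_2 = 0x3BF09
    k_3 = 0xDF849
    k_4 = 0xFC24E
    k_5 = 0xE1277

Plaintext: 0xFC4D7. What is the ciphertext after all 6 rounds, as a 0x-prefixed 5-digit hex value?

s_0 = plaintext = 0xFC4D7
s_1 = Round(s_0, k_0) = 0x8D2F8
s_2 = Round(s_1, k_1) = 0xB35E1
s_3 = Round(s_2, k_2) = 0xE9E1F
s_4 = Round(s_3, k_3) = 0x63C71
s_5 = Round(s_4, k_4) = 0x139C8
s_6 = Round(s_5, k_5) = 0x18760

0x18760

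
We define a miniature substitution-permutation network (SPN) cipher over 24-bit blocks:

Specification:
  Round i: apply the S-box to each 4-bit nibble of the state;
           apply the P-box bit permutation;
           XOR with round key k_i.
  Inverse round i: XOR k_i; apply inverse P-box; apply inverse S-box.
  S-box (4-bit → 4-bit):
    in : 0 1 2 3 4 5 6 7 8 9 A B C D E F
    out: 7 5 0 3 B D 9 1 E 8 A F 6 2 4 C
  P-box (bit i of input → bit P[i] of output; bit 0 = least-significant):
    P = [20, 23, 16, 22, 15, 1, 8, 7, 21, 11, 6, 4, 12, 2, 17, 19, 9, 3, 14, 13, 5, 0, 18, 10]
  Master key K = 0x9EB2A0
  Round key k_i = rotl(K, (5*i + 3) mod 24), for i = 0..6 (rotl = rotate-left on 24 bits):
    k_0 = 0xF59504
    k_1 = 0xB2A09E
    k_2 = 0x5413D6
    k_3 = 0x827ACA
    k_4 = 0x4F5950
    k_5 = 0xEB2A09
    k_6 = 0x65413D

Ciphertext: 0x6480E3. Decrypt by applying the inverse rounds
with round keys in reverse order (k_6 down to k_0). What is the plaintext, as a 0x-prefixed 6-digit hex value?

0xF6FE00

s_0 = ciphertext = 0x6480E3
s_1 = InvRound(s_0, k_6) = 0x2CDFBE
s_2 = InvRound(s_1, k_5) = 0xBF09B8
s_3 = InvRound(s_2, k_4) = 0x7C7194
s_4 = InvRound(s_3, k_3) = 0xE38BC4
s_5 = InvRound(s_4, k_2) = 0xE21430
s_6 = InvRound(s_5, k_1) = 0x6A3246
s_7 = InvRound(s_6, k_0) = 0xF6FE00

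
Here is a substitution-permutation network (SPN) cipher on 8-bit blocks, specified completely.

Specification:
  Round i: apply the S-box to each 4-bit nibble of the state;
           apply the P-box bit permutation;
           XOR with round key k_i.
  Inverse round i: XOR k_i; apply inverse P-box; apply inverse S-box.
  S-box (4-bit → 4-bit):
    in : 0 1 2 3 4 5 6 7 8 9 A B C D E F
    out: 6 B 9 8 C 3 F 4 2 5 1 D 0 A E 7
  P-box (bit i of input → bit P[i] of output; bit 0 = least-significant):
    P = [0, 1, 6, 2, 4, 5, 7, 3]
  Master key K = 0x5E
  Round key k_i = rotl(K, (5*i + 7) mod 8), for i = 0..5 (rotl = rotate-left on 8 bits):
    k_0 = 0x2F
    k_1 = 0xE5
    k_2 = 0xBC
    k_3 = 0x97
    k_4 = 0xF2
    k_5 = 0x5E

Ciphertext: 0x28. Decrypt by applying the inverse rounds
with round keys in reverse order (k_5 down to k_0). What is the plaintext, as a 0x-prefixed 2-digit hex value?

s_0 = ciphertext = 0x28
s_1 = InvRound(s_0, k_5) = 0x5E
s_2 = InvRound(s_1, k_4) = 0xE3
s_3 = InvRound(s_2, k_3) = 0x54
s_4 = InvRound(s_3, k_2) = 0xE7
s_5 = InvRound(s_4, k_1) = 0xC8
s_6 = InvRound(s_5, k_0) = 0x06

0x06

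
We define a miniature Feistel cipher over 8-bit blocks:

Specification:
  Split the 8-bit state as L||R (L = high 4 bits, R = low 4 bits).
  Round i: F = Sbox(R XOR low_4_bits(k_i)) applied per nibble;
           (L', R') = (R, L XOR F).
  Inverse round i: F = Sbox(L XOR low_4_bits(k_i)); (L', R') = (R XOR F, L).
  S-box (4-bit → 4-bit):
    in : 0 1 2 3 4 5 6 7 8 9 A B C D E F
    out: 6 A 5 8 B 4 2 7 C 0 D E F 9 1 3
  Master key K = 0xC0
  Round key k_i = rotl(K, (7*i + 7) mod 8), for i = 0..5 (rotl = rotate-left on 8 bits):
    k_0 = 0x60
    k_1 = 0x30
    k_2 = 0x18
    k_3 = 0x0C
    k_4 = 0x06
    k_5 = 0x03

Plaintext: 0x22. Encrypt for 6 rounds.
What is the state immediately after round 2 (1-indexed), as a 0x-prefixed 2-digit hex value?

s_0 = plaintext = 0x22
s_1 = Round(s_0, k_0) = 0x27
s_2 = Round(s_1, k_1) = 0x75
s_3 = Round(s_2, k_2) = 0x5E
s_4 = Round(s_3, k_3) = 0xE0
s_5 = Round(s_4, k_4) = 0x0C
s_6 = Round(s_5, k_5) = 0xC3

0x75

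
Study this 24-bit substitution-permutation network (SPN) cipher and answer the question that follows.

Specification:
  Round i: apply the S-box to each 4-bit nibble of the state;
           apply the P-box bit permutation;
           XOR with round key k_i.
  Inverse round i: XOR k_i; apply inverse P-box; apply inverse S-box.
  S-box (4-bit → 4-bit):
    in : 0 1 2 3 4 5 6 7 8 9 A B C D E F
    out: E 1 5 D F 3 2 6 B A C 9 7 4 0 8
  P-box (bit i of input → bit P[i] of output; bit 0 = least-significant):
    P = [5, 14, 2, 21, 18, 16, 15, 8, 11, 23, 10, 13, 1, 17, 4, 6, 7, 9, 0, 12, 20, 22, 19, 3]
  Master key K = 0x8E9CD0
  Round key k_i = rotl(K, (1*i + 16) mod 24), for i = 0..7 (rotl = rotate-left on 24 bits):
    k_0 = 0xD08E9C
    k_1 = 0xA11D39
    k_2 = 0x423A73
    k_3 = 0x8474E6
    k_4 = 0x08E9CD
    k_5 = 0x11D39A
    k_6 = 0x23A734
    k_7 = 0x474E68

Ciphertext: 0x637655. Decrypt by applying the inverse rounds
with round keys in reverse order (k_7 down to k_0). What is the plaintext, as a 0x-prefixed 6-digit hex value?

0x4A2308

s_0 = ciphertext = 0x637655
s_1 = InvRound(s_0, k_7) = 0xFADB13
s_2 = InvRound(s_1, k_6) = 0xCA146C
s_3 = InvRound(s_2, k_5) = 0xC5470C
s_4 = InvRound(s_3, k_4) = 0x7CF4CE
s_5 = InvRound(s_4, k_3) = 0x4EE6DB
s_6 = InvRound(s_5, k_2) = 0xABE225
s_7 = InvRound(s_6, k_1) = 0xA973A7
s_8 = InvRound(s_7, k_0) = 0x4A2308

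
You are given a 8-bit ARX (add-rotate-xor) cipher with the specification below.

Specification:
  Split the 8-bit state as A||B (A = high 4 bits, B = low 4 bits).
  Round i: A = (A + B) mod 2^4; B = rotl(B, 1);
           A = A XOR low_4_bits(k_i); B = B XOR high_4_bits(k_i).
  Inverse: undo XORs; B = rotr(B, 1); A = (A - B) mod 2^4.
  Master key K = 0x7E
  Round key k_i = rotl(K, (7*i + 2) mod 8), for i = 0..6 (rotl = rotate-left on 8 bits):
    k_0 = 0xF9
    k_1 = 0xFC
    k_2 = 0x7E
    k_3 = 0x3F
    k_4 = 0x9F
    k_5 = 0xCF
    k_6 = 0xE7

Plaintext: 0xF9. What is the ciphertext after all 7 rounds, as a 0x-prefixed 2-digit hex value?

s_0 = plaintext = 0xF9
s_1 = Round(s_0, k_0) = 0x1C
s_2 = Round(s_1, k_1) = 0x16
s_3 = Round(s_2, k_2) = 0x9B
s_4 = Round(s_3, k_3) = 0xB4
s_5 = Round(s_4, k_4) = 0x01
s_6 = Round(s_5, k_5) = 0xEE
s_7 = Round(s_6, k_6) = 0xB3

0xB3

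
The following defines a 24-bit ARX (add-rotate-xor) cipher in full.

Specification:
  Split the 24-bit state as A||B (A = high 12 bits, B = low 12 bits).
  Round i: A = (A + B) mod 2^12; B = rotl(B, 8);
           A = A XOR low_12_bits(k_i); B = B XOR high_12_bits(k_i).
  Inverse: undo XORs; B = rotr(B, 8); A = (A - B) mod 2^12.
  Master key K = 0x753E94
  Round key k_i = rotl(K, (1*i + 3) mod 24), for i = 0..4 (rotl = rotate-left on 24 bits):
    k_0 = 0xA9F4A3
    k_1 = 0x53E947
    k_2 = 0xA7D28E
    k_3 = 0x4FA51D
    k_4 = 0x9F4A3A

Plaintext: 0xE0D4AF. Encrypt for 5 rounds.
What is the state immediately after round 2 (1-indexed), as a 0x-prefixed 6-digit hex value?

s_0 = plaintext = 0xE0D4AF
s_1 = Round(s_0, k_0) = 0x61F5D5
s_2 = Round(s_1, k_1) = 0x2B3063
s_3 = Round(s_2, k_2) = 0x19897B
s_4 = Round(s_3, k_3) = 0xE0EF6D
s_5 = Round(s_4, k_4) = 0x741402

0x2B3063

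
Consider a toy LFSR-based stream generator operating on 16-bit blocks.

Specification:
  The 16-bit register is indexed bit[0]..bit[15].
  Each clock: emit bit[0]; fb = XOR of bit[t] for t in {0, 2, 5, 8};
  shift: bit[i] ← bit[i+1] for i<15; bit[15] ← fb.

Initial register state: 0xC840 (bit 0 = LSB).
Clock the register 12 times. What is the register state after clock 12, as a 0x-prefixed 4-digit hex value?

reg_0 = 0xC840
clock 1: out=0, reg = 0x6420
clock 2: out=0, reg = 0xB210
clock 3: out=0, reg = 0x5908
clock 4: out=0, reg = 0xAC84
clock 5: out=0, reg = 0xD642
clock 6: out=0, reg = 0x6B21
clock 7: out=1, reg = 0xB590
clock 8: out=0, reg = 0xDAC8
clock 9: out=0, reg = 0x6D64
clock 10: out=0, reg = 0xB6B2
clock 11: out=0, reg = 0xDB59
clock 12: out=1, reg = 0x6DAC

0x6DAC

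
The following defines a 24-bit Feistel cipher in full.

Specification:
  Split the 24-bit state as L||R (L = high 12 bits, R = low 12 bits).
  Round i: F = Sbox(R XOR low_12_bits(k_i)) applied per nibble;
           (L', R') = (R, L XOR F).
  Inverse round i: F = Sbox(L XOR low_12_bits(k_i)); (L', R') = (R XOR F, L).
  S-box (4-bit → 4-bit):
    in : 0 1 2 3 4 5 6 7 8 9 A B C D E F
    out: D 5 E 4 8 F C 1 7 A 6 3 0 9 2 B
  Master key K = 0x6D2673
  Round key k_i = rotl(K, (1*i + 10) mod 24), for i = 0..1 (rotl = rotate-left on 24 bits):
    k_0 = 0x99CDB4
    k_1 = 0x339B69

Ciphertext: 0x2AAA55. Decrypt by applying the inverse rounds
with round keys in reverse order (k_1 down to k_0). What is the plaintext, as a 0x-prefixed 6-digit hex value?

0xB85051

s_0 = ciphertext = 0x2AAA55
s_1 = InvRound(s_0, k_1) = 0x0512AA
s_2 = InvRound(s_1, k_0) = 0xB85051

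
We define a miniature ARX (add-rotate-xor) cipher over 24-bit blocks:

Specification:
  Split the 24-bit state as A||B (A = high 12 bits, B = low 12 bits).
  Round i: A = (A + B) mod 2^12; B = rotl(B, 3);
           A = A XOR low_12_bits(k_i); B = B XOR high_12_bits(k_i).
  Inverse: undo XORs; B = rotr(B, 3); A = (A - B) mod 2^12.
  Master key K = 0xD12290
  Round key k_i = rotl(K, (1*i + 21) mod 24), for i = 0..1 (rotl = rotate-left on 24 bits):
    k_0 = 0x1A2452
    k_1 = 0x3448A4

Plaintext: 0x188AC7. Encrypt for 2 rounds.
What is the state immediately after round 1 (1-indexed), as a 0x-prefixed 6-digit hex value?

0x81D79F

s_0 = plaintext = 0x188AC7
s_1 = Round(s_0, k_0) = 0x81D79F
s_2 = Round(s_1, k_1) = 0x718FBF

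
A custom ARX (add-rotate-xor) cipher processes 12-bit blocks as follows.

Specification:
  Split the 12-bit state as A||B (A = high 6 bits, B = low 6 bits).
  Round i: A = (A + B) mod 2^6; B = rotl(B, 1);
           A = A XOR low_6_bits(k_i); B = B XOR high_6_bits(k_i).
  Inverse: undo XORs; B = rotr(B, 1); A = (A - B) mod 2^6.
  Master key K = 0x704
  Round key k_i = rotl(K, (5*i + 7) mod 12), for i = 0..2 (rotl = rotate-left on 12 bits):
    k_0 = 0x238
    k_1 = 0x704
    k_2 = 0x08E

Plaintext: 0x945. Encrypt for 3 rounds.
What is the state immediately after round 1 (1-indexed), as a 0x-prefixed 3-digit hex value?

0x482

s_0 = plaintext = 0x945
s_1 = Round(s_0, k_0) = 0x482
s_2 = Round(s_1, k_1) = 0x418
s_3 = Round(s_2, k_2) = 0x9B2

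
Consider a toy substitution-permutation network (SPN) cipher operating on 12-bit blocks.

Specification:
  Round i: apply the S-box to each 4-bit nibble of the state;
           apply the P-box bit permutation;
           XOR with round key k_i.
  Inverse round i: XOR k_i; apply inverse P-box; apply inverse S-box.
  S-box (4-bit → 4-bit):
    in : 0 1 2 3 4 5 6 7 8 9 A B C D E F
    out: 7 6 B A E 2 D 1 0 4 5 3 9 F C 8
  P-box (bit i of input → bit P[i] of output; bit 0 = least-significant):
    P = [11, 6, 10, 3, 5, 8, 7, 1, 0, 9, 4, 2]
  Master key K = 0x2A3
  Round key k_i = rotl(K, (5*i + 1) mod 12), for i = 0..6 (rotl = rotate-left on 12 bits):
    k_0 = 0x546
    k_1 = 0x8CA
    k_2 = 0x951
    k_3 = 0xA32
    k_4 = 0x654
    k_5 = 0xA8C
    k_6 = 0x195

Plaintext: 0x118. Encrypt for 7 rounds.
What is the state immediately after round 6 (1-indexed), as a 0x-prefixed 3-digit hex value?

0xDFF

s_0 = plaintext = 0x118
s_1 = Round(s_0, k_0) = 0x6D6
s_2 = Round(s_1, k_1) = 0x575
s_3 = Round(s_2, k_2) = 0xB31
s_4 = Round(s_3, k_3) = 0xD71
s_5 = Round(s_4, k_4) = 0x021
s_6 = Round(s_5, k_5) = 0xDFF
s_7 = Round(s_6, k_6) = 0x38A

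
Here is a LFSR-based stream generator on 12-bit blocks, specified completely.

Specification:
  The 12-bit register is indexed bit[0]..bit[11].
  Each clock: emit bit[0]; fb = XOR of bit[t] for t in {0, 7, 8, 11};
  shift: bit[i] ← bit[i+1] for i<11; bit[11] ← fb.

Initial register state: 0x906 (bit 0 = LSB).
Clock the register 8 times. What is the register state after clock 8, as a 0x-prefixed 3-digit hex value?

reg_0 = 0x906
clock 1: out=0, reg = 0x483
clock 2: out=1, reg = 0x241
clock 3: out=1, reg = 0x920
clock 4: out=0, reg = 0x490
clock 5: out=0, reg = 0xA48
clock 6: out=0, reg = 0xD24
clock 7: out=0, reg = 0x692
clock 8: out=0, reg = 0xB49

0xB49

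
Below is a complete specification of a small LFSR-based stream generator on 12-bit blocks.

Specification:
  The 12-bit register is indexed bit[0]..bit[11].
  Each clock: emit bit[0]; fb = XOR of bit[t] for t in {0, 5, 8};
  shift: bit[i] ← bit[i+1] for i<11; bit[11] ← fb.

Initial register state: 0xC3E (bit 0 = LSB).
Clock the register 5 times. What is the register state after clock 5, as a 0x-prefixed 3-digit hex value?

0x1E1

reg_0 = 0xC3E
clock 1: out=0, reg = 0xE1F
clock 2: out=1, reg = 0xF0F
clock 3: out=1, reg = 0x787
clock 4: out=1, reg = 0x3C3
clock 5: out=1, reg = 0x1E1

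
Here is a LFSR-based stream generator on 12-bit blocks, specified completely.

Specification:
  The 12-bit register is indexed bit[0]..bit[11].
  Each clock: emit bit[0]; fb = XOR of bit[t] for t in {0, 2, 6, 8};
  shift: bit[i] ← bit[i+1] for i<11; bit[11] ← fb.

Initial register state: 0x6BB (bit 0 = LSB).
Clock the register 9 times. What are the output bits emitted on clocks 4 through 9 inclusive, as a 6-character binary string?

111010

reg_0 = 0x6BB
clock 1: out=1, reg = 0xB5D
clock 2: out=1, reg = 0x5AE
clock 3: out=0, reg = 0x2D7
clock 4: out=1, reg = 0x96B
clock 5: out=1, reg = 0xCB5
clock 6: out=1, reg = 0x65A
clock 7: out=0, reg = 0xB2D
clock 8: out=1, reg = 0xD96
clock 9: out=0, reg = 0x6CB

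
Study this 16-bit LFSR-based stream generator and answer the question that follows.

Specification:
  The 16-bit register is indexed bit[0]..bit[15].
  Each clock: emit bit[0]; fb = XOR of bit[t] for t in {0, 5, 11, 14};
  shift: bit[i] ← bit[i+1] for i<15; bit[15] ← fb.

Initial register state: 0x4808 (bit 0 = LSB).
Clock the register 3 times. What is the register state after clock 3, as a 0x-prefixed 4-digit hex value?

0x0901

reg_0 = 0x4808
clock 1: out=0, reg = 0x2404
clock 2: out=0, reg = 0x1202
clock 3: out=0, reg = 0x0901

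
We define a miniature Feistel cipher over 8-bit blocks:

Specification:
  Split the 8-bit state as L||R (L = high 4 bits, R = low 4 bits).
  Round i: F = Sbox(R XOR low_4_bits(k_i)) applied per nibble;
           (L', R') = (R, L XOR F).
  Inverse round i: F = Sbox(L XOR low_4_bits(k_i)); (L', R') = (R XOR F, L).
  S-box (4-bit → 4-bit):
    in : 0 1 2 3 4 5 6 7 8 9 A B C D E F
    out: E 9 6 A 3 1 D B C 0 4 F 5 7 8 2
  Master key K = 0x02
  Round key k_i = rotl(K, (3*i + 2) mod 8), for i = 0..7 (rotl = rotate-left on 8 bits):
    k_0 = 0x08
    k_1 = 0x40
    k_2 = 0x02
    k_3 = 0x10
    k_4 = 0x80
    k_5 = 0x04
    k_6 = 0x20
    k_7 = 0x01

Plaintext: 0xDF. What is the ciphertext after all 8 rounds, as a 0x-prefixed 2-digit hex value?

0x70

s_0 = plaintext = 0xDF
s_1 = Round(s_0, k_0) = 0xF6
s_2 = Round(s_1, k_1) = 0x62
s_3 = Round(s_2, k_2) = 0x28
s_4 = Round(s_3, k_3) = 0x8E
s_5 = Round(s_4, k_4) = 0xE0
s_6 = Round(s_5, k_5) = 0x0D
s_7 = Round(s_6, k_6) = 0xD7
s_8 = Round(s_7, k_7) = 0x70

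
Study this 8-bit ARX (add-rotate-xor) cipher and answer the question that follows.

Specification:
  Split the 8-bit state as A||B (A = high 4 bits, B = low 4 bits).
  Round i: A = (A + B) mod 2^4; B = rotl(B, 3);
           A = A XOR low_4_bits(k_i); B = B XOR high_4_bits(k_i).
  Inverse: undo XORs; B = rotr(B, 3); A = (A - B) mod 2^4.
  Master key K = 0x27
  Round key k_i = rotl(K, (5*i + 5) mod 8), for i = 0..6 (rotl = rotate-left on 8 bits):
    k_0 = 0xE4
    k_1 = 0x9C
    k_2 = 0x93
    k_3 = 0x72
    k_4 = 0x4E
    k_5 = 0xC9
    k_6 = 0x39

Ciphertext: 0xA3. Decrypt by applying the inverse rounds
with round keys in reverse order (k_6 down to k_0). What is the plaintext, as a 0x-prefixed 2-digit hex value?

0x0B

s_0 = ciphertext = 0xA3
s_1 = InvRound(s_0, k_6) = 0x30
s_2 = InvRound(s_1, k_5) = 0x19
s_3 = InvRound(s_2, k_4) = 0x4B
s_4 = InvRound(s_3, k_3) = 0xD9
s_5 = InvRound(s_4, k_2) = 0xE0
s_6 = InvRound(s_5, k_1) = 0xF3
s_7 = InvRound(s_6, k_0) = 0x0B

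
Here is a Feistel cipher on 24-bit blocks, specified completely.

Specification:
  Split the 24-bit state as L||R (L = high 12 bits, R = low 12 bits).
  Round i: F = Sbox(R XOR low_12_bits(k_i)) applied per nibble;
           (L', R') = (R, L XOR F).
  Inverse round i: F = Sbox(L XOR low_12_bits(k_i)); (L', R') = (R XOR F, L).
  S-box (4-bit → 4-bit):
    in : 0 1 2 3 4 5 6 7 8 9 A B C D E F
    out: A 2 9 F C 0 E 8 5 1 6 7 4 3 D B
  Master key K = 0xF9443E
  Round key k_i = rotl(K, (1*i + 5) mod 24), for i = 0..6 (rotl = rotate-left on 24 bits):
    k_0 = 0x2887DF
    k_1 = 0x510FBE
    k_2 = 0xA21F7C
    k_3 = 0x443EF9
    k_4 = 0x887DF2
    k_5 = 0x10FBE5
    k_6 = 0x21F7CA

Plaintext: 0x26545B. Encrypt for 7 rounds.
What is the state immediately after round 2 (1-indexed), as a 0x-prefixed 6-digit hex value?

s_0 = plaintext = 0x26545B
s_1 = Round(s_0, k_0) = 0x45BD39
s_2 = Round(s_1, k_1) = 0xD39D03
s_3 = Round(s_2, k_2) = 0xD034B2
s_4 = Round(s_3, k_3) = 0x4B2BC4
s_5 = Round(s_4, k_4) = 0xBC4A4C
s_6 = Round(s_5, k_5) = 0xA4C9A5
s_7 = Round(s_6, k_6) = 0x9A57A7

0xD39D03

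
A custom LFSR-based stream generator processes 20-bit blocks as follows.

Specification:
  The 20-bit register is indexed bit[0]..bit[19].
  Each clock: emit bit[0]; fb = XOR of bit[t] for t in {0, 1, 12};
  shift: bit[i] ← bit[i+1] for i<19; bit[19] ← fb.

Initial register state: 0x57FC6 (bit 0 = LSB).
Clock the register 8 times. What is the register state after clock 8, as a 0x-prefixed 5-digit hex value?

reg_0 = 0x57FC6
clock 1: out=0, reg = 0x2BFE3
clock 2: out=1, reg = 0x95FF1
clock 3: out=1, reg = 0x4AFF8
clock 4: out=0, reg = 0x257FC
clock 5: out=0, reg = 0x92BFE
clock 6: out=0, reg = 0xC95FF
clock 7: out=1, reg = 0xE4AFF
clock 8: out=1, reg = 0x7257F

0x7257F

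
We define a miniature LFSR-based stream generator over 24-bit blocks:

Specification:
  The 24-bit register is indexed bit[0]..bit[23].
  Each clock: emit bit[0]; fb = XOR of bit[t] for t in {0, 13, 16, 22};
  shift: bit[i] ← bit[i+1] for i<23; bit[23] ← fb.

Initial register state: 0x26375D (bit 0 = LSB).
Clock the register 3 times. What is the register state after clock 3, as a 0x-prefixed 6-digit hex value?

0x44C6EB

reg_0 = 0x26375D
clock 1: out=1, reg = 0x131BAE
clock 2: out=0, reg = 0x898DD7
clock 3: out=1, reg = 0x44C6EB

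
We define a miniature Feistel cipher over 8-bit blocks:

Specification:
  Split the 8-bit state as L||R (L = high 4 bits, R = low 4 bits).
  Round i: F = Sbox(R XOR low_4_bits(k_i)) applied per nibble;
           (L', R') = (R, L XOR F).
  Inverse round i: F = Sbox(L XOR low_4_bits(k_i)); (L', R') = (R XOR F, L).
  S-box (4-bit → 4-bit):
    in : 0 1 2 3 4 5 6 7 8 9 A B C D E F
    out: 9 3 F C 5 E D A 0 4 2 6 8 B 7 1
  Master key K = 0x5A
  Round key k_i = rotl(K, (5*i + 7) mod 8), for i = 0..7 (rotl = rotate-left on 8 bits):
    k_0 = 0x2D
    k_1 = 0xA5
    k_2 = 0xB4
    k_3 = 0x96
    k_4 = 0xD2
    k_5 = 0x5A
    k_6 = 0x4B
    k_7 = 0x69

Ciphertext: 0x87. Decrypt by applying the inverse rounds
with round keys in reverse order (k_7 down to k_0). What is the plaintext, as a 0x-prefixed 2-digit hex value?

s_0 = ciphertext = 0x87
s_1 = InvRound(s_0, k_7) = 0x48
s_2 = InvRound(s_1, k_6) = 0x94
s_3 = InvRound(s_2, k_5) = 0x89
s_4 = InvRound(s_3, k_4) = 0xB8
s_5 = InvRound(s_4, k_3) = 0x3B
s_6 = InvRound(s_5, k_2) = 0x13
s_7 = InvRound(s_6, k_1) = 0x61
s_8 = InvRound(s_7, k_0) = 0x76

0x76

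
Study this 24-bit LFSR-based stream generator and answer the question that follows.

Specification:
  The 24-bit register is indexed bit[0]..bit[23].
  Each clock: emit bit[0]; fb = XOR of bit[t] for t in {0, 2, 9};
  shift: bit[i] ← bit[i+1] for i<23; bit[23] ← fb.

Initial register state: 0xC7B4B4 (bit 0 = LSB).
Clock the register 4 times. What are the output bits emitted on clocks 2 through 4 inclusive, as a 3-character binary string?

reg_0 = 0xC7B4B4
clock 1: out=0, reg = 0xE3DA5A
clock 2: out=0, reg = 0xF1ED2D
clock 3: out=1, reg = 0x78F696
clock 4: out=0, reg = 0x3C7B4B

010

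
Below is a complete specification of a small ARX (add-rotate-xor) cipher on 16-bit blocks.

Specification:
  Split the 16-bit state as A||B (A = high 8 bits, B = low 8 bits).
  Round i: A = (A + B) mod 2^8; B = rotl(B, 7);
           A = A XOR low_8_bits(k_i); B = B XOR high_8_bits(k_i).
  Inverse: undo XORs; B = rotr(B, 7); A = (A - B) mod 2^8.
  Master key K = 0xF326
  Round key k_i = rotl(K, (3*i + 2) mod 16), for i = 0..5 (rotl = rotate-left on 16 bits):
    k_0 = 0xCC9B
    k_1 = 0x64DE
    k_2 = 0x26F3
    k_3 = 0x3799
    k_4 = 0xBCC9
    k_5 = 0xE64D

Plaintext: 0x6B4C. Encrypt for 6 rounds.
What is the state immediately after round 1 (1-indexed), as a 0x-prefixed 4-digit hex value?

0x2CEA

s_0 = plaintext = 0x6B4C
s_1 = Round(s_0, k_0) = 0x2CEA
s_2 = Round(s_1, k_1) = 0xC811
s_3 = Round(s_2, k_2) = 0x2AAE
s_4 = Round(s_3, k_3) = 0x4160
s_5 = Round(s_4, k_4) = 0x688C
s_6 = Round(s_5, k_5) = 0xB9A0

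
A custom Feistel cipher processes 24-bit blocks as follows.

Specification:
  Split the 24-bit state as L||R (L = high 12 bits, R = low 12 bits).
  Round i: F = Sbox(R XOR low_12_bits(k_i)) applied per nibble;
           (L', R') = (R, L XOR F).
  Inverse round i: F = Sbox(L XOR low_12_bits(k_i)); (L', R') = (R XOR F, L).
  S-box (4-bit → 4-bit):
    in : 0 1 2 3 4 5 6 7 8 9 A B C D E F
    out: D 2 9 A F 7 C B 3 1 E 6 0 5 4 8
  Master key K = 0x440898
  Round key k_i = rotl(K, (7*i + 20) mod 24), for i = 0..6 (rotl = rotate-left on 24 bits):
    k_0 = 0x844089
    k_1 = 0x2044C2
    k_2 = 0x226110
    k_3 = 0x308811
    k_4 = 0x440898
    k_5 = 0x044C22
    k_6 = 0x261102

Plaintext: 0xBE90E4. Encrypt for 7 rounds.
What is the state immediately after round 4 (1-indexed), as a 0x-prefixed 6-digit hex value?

0x541CDD

s_0 = plaintext = 0xBE90E4
s_1 = Round(s_0, k_0) = 0x0E462C
s_2 = Round(s_1, k_1) = 0x62C9A0
s_3 = Round(s_2, k_2) = 0x9A0541
s_4 = Round(s_3, k_3) = 0x541CDD
s_5 = Round(s_4, k_4) = 0xCDDAB6
s_6 = Round(s_5, k_5) = 0xAB60C2
s_7 = Round(s_6, k_6) = 0x0C28BB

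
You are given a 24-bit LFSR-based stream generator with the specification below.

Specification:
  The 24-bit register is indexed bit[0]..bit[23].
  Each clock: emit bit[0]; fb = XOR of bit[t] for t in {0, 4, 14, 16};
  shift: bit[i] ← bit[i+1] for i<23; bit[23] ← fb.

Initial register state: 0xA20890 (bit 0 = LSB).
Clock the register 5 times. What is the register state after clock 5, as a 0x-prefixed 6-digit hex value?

0x9D1044

reg_0 = 0xA20890
clock 1: out=0, reg = 0xD10448
clock 2: out=0, reg = 0xE88224
clock 3: out=0, reg = 0x744112
clock 4: out=0, reg = 0x3A2089
clock 5: out=1, reg = 0x9D1044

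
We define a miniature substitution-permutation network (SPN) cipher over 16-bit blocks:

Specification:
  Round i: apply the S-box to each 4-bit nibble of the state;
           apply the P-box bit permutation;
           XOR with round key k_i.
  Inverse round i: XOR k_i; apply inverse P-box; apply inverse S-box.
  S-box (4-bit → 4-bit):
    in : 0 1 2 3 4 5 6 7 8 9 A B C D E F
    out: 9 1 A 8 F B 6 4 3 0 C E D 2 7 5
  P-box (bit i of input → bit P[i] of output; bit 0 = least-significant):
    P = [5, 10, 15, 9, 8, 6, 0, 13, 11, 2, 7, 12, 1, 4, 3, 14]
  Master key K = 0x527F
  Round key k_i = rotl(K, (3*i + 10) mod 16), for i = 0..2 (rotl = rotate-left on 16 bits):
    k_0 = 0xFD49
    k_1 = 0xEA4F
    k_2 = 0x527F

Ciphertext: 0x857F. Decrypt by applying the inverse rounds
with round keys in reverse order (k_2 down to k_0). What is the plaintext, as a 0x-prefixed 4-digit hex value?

0xC4D7

s_0 = ciphertext = 0x857F
s_1 = InvRound(s_0, k_2) = 0x331B
s_2 = InvRound(s_1, k_1) = 0x2587
s_3 = InvRound(s_2, k_0) = 0xC4D7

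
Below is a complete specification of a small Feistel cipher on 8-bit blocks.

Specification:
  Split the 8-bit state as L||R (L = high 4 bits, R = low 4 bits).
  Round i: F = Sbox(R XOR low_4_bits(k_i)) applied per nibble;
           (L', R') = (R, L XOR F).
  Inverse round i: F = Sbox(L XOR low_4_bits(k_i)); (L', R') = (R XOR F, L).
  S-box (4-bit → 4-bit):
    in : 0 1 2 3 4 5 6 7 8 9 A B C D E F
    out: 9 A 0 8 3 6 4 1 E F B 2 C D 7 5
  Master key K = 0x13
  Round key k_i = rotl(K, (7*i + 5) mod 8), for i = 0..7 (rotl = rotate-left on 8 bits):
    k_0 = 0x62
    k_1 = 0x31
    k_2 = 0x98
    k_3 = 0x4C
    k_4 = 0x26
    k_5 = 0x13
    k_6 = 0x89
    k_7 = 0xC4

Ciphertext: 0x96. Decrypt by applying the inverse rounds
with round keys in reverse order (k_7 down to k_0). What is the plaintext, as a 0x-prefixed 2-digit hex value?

0xE6

s_0 = ciphertext = 0x96
s_1 = InvRound(s_0, k_7) = 0xB9
s_2 = InvRound(s_1, k_6) = 0x9B
s_3 = InvRound(s_2, k_5) = 0x09
s_4 = InvRound(s_3, k_4) = 0xD0
s_5 = InvRound(s_4, k_3) = 0xAD
s_6 = InvRound(s_5, k_2) = 0xDA
s_7 = InvRound(s_6, k_1) = 0x6D
s_8 = InvRound(s_7, k_0) = 0xE6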